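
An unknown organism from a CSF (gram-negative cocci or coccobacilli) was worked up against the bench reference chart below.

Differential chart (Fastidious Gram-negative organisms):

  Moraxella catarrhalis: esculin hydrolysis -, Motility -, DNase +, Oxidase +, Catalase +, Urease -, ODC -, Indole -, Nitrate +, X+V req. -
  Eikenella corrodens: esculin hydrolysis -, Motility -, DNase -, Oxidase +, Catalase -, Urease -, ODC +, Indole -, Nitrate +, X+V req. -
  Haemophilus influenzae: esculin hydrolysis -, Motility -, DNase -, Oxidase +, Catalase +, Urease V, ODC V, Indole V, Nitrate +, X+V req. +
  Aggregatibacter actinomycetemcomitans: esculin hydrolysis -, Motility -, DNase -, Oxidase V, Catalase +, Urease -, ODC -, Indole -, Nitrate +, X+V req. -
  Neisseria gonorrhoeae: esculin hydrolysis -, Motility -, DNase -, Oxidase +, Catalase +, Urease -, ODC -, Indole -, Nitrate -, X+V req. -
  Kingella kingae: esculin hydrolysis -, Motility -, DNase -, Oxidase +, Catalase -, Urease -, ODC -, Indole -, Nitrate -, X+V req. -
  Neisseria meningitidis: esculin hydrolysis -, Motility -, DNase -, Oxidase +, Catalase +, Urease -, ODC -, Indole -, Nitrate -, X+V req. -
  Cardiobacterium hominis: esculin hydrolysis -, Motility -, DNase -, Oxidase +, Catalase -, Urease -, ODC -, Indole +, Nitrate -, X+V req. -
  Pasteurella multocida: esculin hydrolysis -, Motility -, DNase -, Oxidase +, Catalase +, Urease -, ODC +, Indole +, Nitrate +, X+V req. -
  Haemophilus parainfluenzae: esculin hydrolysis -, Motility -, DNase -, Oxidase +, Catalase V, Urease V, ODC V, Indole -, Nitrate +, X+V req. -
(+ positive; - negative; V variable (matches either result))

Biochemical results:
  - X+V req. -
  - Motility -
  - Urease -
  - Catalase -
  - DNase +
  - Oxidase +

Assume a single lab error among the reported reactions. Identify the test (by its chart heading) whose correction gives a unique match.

As reported, no row in the chart matches all 6 reactions.
Reversing X+V req. → still no organism matches.
Reversing Catalase (to +) → unique match: Moraxella catarrhalis.
Reversing Oxidase → still no organism matches.
Reversing Motility → still no organism matches.
Reversing DNase → 4 organisms match (not unique).
Reversing Urease → still no organism matches.

Catalase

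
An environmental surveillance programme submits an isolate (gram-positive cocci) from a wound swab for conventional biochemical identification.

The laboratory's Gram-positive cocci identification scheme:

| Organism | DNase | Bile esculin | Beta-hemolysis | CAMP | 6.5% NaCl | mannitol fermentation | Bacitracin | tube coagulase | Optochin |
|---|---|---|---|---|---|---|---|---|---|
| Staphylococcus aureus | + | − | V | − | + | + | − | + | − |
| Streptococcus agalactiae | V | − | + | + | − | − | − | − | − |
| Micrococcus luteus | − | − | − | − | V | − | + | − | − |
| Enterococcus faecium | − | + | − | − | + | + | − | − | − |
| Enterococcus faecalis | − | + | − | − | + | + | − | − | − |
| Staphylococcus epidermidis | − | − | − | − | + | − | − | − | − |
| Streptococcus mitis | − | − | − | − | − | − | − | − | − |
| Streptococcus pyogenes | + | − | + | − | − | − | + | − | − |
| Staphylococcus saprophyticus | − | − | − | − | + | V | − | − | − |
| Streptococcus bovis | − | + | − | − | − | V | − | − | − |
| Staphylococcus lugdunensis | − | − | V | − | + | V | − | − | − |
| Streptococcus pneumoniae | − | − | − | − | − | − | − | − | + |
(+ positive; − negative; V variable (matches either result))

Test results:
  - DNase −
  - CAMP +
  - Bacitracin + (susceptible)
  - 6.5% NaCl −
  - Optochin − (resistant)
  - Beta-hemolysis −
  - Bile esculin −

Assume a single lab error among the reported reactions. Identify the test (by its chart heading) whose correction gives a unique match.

CAMP

As reported, no row in the chart matches all 7 reactions.
Reversing Bacitracin → still no organism matches.
Reversing Beta-hemolysis → still no organism matches.
Reversing Bile esculin → still no organism matches.
Reversing CAMP (to −) → unique match: Micrococcus luteus.
Reversing Optochin → still no organism matches.
Reversing DNase → still no organism matches.
Reversing 6.5% NaCl → still no organism matches.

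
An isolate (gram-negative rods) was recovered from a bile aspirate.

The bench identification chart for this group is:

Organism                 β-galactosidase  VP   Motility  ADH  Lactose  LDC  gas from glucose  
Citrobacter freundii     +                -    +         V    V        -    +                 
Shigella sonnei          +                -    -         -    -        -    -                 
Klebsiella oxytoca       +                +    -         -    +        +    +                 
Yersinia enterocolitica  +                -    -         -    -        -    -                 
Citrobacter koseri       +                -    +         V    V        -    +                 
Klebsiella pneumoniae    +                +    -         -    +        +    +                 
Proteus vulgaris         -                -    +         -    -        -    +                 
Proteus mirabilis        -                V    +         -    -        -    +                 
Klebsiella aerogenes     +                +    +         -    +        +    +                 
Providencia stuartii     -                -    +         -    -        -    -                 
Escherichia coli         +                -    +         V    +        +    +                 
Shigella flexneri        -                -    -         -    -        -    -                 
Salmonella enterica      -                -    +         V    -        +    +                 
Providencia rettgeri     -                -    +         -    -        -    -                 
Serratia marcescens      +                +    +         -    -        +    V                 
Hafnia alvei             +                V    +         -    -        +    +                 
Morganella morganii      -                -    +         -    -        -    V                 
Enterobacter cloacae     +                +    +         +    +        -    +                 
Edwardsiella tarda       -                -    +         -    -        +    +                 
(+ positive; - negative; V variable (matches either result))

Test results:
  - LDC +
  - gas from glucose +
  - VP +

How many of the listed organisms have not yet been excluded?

VP +: excludes 12 organisms — 7 left.
LDC +: excludes Proteus mirabilis, Enterobacter cloacae — 5 left.
gas from glucose +: all 5 remaining candidates are consistent.
Still consistent: Hafnia alvei, Klebsiella aerogenes, Klebsiella oxytoca, Klebsiella pneumoniae, Serratia marcescens.

5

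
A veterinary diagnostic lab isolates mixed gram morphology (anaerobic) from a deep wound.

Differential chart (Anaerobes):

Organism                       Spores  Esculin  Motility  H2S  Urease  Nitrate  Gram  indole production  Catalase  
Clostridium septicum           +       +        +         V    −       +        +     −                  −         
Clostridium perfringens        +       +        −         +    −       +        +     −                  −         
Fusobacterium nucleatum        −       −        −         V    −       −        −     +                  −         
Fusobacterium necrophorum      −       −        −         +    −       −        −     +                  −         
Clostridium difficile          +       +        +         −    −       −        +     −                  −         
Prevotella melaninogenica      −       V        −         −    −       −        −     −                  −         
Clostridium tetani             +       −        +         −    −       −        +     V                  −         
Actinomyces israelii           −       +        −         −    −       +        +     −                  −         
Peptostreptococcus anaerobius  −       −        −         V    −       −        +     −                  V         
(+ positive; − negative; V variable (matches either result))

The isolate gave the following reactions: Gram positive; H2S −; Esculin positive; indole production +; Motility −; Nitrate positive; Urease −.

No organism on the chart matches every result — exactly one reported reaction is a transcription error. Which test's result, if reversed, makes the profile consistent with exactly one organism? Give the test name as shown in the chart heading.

As reported, no row in the chart matches all 7 reactions.
Reversing Urease → still no organism matches.
Reversing Esculin → still no organism matches.
Reversing Gram → still no organism matches.
Reversing indole production (to −) → unique match: Actinomyces israelii.
Reversing Motility → still no organism matches.
Reversing H2S → still no organism matches.
Reversing Nitrate → still no organism matches.

indole production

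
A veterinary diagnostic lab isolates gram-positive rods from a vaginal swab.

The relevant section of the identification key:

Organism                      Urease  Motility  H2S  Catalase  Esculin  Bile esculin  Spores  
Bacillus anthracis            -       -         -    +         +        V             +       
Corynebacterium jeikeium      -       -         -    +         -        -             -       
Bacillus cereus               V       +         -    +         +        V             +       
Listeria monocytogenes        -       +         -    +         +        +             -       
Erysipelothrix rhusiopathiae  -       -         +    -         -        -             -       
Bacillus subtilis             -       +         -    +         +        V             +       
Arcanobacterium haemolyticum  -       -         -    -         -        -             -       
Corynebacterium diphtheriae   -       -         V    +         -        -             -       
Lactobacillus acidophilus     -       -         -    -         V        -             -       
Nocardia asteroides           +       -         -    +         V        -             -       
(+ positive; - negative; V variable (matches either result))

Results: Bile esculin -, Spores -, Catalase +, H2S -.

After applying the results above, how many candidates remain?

H2S -: excludes Erysipelothrix rhusiopathiae — 9 left.
Catalase +: excludes Arcanobacterium haemolyticum, Lactobacillus acidophilus — 7 left.
Bile esculin -: excludes Listeria monocytogenes — 6 left.
Spores -: excludes Bacillus anthracis, Bacillus cereus, Bacillus subtilis — 3 left.
Still consistent: Corynebacterium diphtheriae, Corynebacterium jeikeium, Nocardia asteroides.

3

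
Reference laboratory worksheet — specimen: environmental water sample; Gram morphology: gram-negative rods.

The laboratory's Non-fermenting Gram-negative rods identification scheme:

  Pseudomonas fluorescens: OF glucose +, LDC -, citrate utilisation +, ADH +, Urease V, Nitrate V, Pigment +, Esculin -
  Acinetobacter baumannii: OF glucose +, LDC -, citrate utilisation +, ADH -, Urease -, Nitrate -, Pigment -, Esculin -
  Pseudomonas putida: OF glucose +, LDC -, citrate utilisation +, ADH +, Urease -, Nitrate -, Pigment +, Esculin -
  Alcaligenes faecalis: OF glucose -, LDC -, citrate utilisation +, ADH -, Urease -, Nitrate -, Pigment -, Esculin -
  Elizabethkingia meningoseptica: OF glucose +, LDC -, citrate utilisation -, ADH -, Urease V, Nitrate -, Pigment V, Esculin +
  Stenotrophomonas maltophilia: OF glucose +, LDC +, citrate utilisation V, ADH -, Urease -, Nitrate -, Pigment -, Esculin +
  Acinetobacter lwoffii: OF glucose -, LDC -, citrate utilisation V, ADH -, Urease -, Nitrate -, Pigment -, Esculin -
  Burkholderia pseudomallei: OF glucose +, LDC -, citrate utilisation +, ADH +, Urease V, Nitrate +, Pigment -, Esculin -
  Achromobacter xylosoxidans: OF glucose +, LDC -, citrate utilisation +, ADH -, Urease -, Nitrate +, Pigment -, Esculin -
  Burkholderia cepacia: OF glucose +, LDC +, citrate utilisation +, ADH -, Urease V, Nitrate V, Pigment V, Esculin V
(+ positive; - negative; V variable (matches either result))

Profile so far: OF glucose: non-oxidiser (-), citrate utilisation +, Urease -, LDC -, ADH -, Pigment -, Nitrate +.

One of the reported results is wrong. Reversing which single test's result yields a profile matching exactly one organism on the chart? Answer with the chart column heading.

As reported, no row in the chart matches all 7 reactions.
Reversing citrate utilisation → still no organism matches.
Reversing ADH → still no organism matches.
Reversing Pigment → still no organism matches.
Reversing LDC → still no organism matches.
Reversing Nitrate → 2 organisms match (not unique).
Reversing OF glucose (to +) → unique match: Achromobacter xylosoxidans.
Reversing Urease → still no organism matches.

OF glucose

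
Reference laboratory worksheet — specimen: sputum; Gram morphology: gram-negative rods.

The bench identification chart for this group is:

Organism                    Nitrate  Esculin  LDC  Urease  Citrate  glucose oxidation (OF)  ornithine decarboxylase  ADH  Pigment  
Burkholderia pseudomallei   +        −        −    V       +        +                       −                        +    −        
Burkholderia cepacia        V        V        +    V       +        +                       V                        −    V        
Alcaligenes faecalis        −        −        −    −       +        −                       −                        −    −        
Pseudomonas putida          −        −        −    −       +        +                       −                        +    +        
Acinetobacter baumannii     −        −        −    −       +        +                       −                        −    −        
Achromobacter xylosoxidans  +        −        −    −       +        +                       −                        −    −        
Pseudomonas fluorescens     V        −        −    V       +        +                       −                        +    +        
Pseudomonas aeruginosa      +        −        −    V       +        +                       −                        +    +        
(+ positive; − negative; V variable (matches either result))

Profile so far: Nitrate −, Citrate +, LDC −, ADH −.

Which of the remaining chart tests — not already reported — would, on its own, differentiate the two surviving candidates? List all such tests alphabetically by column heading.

glucose oxidation (OF)

Citrate +: all 8 remaining candidates are consistent.
Nitrate −: excludes Burkholderia pseudomallei, Achromobacter xylosoxidans, Pseudomonas aeruginosa — 5 left.
LDC −: excludes Burkholderia cepacia — 4 left.
ADH −: excludes Pseudomonas putida, Pseudomonas fluorescens — 2 left.
Two candidates remain: Acinetobacter baumannii and Alcaligenes faecalis.
  Esculin: − vs − — same for both, does not separate.
  Urease: − vs − — same for both, does not separate.
  glucose oxidation (OF): Acinetobacter baumannii +, Alcaligenes faecalis − — discriminates.
  ornithine decarboxylase: − vs − — same for both, does not separate.
  Pigment: − vs − — same for both, does not separate.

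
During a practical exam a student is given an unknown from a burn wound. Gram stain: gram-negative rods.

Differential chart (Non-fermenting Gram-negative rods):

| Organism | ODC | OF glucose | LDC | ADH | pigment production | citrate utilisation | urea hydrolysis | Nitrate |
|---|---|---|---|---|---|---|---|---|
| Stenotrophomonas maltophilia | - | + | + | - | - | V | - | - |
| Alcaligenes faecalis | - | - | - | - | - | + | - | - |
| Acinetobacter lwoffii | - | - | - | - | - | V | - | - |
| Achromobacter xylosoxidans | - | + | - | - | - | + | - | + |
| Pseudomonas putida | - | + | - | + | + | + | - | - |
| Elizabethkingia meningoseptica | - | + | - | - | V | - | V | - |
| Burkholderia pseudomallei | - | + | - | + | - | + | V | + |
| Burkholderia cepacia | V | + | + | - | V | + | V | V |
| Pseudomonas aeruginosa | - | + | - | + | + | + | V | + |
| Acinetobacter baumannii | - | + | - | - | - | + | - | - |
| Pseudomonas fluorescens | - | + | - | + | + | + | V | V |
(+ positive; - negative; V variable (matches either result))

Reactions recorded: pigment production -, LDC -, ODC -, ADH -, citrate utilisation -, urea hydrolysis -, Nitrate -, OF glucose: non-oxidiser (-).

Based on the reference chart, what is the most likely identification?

Acinetobacter lwoffii

OF glucose -: excludes 9 organisms — 2 left.
citrate utilisation -: excludes Alcaligenes faecalis — 1 left.
ADH -: the one remaining candidate is consistent.
pigment production -: the one remaining candidate is consistent.
Nitrate -: the one remaining candidate is consistent.
urea hydrolysis -: the one remaining candidate is consistent.
LDC -: the one remaining candidate is consistent.
ODC -: the one remaining candidate is consistent.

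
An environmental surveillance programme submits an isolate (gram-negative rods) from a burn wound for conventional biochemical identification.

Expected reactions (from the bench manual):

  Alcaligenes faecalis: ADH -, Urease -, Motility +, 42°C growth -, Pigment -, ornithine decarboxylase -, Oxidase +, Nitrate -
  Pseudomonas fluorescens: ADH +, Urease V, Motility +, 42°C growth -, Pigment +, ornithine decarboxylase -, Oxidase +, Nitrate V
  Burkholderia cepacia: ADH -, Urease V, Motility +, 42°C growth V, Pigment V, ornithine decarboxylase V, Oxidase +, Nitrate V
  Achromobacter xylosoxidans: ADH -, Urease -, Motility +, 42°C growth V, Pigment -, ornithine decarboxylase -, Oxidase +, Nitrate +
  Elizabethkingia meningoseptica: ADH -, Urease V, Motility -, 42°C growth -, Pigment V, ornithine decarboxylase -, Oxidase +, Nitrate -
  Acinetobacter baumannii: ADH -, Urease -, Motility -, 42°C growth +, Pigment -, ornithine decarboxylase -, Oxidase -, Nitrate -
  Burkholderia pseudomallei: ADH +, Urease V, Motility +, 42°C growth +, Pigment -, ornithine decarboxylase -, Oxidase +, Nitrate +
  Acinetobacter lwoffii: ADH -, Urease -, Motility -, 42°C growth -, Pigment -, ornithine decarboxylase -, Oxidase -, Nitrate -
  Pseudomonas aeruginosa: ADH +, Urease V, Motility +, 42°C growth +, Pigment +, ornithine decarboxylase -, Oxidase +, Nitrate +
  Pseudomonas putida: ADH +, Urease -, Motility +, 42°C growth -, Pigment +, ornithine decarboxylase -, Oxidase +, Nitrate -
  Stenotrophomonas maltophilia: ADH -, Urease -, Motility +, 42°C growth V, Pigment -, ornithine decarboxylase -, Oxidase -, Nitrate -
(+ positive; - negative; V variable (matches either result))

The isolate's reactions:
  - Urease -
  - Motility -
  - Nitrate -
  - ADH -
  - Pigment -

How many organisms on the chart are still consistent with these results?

3

Pigment -: excludes Pseudomonas fluorescens, Pseudomonas aeruginosa, Pseudomonas putida — 8 left.
ADH -: excludes Burkholderia pseudomallei — 7 left.
Urease -: all 7 remaining candidates are consistent.
Nitrate -: excludes Achromobacter xylosoxidans — 6 left.
Motility -: excludes Alcaligenes faecalis, Burkholderia cepacia, Stenotrophomonas maltophilia — 3 left.
Still consistent: Acinetobacter baumannii, Acinetobacter lwoffii, Elizabethkingia meningoseptica.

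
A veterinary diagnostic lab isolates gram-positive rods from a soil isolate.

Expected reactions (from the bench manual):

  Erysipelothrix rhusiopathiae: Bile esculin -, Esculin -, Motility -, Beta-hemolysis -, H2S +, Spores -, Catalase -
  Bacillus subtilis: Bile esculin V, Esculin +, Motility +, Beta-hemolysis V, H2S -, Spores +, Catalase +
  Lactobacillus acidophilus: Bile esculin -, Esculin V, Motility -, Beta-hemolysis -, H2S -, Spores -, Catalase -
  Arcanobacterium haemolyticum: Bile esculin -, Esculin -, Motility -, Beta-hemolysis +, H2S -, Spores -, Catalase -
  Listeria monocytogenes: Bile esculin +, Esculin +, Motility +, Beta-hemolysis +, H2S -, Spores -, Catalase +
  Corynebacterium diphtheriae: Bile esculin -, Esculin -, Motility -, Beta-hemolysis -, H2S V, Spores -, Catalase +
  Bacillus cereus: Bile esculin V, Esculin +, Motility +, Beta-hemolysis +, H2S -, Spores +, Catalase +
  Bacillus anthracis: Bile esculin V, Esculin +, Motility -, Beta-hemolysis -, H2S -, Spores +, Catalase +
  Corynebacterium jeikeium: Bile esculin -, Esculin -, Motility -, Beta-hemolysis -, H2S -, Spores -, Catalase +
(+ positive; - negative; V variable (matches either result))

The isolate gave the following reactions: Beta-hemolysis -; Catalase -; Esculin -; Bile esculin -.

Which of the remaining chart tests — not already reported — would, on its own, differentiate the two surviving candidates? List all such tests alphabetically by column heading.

H2S

Catalase -: excludes 6 organisms — 3 left.
Esculin -: all 3 remaining candidates are consistent.
Bile esculin -: all 3 remaining candidates are consistent.
Beta-hemolysis -: excludes Arcanobacterium haemolyticum — 2 left.
Two candidates remain: Erysipelothrix rhusiopathiae and Lactobacillus acidophilus.
  Motility: - vs - — same for both, does not separate.
  H2S: Erysipelothrix rhusiopathiae +, Lactobacillus acidophilus - — discriminates.
  Spores: - vs - — same for both, does not separate.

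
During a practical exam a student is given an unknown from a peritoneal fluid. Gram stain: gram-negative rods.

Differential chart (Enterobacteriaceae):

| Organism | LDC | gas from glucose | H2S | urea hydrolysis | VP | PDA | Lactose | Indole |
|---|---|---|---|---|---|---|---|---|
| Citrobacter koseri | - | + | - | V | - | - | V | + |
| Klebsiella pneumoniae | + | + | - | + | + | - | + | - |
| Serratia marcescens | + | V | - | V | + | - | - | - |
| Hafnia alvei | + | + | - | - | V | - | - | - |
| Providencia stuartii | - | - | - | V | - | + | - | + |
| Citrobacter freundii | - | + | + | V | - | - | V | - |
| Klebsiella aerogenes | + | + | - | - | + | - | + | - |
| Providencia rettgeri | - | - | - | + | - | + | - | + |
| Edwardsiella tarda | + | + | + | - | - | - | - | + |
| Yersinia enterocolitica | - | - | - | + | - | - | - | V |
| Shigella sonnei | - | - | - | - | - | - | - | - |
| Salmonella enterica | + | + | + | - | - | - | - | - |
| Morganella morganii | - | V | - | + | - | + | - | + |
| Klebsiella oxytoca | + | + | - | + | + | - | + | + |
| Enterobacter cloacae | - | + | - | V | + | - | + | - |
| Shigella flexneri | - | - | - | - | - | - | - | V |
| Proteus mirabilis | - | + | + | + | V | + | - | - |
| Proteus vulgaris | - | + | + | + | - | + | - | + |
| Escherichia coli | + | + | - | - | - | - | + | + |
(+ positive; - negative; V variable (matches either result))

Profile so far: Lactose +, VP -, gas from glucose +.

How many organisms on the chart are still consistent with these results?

gas from glucose +: excludes 5 organisms — 14 left.
Lactose +: excludes 7 organisms — 7 left.
VP -: excludes Klebsiella pneumoniae, Klebsiella aerogenes, Klebsiella oxytoca, Enterobacter cloacae — 3 left.
Still consistent: Citrobacter freundii, Citrobacter koseri, Escherichia coli.

3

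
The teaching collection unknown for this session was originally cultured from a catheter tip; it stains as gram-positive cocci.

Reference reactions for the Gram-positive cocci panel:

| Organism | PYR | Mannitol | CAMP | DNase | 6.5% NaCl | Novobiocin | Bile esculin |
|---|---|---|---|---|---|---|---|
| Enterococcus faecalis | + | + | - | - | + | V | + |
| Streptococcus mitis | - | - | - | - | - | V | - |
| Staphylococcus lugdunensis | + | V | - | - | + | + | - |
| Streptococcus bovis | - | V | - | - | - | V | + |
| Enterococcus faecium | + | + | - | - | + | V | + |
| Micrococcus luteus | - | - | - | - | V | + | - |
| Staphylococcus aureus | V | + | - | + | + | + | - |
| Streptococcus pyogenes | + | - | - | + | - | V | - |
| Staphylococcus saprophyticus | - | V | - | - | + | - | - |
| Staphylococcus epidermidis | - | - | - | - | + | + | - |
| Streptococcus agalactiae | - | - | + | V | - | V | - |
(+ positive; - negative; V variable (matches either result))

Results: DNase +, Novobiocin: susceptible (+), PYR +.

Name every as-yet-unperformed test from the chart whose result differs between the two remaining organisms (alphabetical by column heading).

DNase +: excludes 8 organisms — 3 left.
PYR +: excludes Streptococcus agalactiae — 2 left.
Novobiocin +: all 2 remaining candidates are consistent.
Two candidates remain: Staphylococcus aureus and Streptococcus pyogenes.
  Mannitol: Staphylococcus aureus +, Streptococcus pyogenes - — discriminates.
  CAMP: - vs - — same for both, does not separate.
  6.5% NaCl: Staphylococcus aureus +, Streptococcus pyogenes - — discriminates.
  Bile esculin: - vs - — same for both, does not separate.

6.5% NaCl, Mannitol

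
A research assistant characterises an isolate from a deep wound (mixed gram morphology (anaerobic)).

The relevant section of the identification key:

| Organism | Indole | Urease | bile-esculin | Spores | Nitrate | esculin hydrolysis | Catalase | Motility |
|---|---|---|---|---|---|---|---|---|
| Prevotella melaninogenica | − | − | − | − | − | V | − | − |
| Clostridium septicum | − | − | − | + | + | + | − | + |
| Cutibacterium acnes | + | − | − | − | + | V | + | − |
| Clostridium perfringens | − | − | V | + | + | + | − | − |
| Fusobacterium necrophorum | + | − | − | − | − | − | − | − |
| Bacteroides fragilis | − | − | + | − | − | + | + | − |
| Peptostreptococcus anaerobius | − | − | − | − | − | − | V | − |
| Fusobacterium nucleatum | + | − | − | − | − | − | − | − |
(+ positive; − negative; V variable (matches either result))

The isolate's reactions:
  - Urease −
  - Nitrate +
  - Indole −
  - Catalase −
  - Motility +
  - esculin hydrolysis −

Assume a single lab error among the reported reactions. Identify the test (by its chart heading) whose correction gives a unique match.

esculin hydrolysis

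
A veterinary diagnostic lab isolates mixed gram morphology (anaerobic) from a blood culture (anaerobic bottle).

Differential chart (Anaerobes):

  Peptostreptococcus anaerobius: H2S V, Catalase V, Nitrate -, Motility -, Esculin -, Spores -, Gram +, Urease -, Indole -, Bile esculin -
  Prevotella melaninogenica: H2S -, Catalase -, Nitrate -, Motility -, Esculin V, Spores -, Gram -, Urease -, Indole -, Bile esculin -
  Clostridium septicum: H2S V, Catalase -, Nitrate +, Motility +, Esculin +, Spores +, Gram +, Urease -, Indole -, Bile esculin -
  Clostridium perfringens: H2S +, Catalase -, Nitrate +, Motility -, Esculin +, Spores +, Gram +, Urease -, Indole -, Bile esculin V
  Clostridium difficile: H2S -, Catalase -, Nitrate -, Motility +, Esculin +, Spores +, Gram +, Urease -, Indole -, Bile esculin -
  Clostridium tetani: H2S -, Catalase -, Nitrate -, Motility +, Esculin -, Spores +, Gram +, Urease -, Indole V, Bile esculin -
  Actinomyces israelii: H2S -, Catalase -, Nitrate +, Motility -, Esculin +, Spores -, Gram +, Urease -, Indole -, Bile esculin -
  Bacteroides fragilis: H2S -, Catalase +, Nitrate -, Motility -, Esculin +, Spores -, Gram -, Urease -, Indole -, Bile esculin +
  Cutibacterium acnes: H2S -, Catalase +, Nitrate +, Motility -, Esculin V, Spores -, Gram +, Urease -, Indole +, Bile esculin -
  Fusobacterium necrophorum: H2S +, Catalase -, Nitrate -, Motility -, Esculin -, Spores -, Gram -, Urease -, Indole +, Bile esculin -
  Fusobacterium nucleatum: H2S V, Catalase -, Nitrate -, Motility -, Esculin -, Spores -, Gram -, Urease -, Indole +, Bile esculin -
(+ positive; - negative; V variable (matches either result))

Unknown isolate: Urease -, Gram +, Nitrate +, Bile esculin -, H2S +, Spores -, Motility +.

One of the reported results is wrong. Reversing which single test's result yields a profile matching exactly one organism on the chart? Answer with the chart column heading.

As reported, no row in the chart matches all 7 reactions.
Reversing Bile esculin → still no organism matches.
Reversing Motility → still no organism matches.
Reversing Nitrate → still no organism matches.
Reversing Urease → still no organism matches.
Reversing Gram → still no organism matches.
Reversing Spores (to +) → unique match: Clostridium septicum.
Reversing H2S → still no organism matches.

Spores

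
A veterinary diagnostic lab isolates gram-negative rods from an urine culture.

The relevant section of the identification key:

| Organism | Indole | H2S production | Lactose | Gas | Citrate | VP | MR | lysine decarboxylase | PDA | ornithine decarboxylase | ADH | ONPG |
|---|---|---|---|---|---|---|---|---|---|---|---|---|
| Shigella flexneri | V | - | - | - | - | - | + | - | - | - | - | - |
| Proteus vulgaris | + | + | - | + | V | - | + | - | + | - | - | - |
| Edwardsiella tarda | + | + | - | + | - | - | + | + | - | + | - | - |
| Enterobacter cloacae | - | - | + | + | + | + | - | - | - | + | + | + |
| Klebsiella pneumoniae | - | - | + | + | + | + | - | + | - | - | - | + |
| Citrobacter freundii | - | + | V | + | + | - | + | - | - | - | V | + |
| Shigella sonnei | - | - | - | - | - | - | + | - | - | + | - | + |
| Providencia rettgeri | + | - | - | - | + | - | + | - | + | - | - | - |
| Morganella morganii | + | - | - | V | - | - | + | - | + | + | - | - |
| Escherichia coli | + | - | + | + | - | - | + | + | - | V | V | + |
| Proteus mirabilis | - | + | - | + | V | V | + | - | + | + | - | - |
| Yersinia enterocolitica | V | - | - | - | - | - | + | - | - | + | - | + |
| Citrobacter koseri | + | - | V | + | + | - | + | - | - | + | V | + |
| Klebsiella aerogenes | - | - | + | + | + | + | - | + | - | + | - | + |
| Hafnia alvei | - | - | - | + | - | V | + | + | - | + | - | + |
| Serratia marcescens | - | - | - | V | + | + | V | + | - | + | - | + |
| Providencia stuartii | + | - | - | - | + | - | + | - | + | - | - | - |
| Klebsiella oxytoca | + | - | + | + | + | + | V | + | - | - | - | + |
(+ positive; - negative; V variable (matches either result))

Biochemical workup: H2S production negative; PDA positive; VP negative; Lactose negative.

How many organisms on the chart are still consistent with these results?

PDA +: excludes 13 organisms — 5 left.
VP -: all 5 remaining candidates are consistent.
Lactose -: all 5 remaining candidates are consistent.
H2S production -: excludes Proteus vulgaris, Proteus mirabilis — 3 left.
Still consistent: Morganella morganii, Providencia rettgeri, Providencia stuartii.

3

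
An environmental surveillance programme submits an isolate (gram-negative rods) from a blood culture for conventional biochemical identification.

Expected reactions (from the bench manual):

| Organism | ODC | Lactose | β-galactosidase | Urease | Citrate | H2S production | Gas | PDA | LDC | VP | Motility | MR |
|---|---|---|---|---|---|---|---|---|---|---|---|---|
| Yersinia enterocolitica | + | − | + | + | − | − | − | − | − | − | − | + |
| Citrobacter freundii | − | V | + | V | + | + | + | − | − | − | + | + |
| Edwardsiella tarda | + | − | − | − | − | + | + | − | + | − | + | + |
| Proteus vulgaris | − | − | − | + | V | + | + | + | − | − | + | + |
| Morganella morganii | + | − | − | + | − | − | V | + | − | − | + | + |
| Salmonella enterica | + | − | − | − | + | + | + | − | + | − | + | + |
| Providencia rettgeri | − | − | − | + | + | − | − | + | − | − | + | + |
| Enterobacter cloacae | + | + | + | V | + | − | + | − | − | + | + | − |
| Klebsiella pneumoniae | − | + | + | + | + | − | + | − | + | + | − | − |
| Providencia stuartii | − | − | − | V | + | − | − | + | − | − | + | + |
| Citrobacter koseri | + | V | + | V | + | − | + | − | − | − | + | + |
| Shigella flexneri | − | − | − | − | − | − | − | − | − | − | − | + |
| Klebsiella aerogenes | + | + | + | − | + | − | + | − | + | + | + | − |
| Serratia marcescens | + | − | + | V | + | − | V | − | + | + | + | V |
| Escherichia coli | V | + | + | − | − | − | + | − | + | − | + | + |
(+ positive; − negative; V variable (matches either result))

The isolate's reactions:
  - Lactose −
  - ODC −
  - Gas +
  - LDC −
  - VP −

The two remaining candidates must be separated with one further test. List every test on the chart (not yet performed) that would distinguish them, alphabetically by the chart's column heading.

PDA, β-galactosidase

ODC −: excludes 8 organisms — 7 left.
LDC −: excludes Klebsiella pneumoniae, Escherichia coli — 5 left.
Lactose −: all 5 remaining candidates are consistent.
VP −: all 5 remaining candidates are consistent.
Gas +: excludes Providencia rettgeri, Providencia stuartii, Shigella flexneri — 2 left.
Two candidates remain: Citrobacter freundii and Proteus vulgaris.
  β-galactosidase: Citrobacter freundii +, Proteus vulgaris − — discriminates.
  Urease: V vs + — variable for at least one, does not separate.
  Citrate: + vs V — variable for at least one, does not separate.
  H2S production: + vs + — same for both, does not separate.
  PDA: Citrobacter freundii −, Proteus vulgaris + — discriminates.
  Motility: + vs + — same for both, does not separate.
  MR: + vs + — same for both, does not separate.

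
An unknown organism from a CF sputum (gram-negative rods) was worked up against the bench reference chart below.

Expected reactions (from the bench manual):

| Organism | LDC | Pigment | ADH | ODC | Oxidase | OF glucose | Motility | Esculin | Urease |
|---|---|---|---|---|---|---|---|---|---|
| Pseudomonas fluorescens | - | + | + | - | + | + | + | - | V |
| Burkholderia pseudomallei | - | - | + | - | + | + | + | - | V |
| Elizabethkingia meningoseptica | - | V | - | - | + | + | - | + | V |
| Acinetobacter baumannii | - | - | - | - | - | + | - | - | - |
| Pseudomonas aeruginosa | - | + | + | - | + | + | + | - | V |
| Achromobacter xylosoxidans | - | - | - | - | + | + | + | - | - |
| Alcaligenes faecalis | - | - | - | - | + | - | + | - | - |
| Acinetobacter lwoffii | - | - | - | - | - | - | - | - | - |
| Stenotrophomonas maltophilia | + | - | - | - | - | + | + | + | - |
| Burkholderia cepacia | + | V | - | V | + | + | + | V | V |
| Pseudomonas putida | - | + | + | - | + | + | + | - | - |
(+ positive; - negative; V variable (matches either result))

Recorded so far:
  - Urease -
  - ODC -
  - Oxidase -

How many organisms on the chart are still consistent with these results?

Urease -: all 11 remaining candidates are consistent.
Oxidase -: excludes 8 organisms — 3 left.
ODC -: all 3 remaining candidates are consistent.
Still consistent: Acinetobacter baumannii, Acinetobacter lwoffii, Stenotrophomonas maltophilia.

3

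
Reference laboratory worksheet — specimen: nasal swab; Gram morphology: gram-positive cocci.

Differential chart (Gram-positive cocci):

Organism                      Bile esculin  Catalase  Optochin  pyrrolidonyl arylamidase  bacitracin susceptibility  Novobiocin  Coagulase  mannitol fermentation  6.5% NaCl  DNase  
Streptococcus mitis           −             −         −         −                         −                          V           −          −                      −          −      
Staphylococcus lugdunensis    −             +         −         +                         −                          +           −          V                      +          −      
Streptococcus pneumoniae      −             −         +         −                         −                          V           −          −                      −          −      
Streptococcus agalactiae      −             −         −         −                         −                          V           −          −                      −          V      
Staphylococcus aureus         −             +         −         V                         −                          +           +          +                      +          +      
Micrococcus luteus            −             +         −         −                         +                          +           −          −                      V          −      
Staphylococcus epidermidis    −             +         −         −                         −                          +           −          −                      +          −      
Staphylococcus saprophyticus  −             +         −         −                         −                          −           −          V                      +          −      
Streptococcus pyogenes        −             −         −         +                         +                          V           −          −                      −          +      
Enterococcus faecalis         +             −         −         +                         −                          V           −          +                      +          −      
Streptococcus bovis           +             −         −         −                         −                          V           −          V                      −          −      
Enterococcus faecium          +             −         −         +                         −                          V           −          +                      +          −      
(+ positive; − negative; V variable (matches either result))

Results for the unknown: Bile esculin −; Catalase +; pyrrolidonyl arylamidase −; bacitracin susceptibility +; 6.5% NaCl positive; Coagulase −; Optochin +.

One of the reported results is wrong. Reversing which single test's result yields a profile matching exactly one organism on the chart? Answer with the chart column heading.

Optochin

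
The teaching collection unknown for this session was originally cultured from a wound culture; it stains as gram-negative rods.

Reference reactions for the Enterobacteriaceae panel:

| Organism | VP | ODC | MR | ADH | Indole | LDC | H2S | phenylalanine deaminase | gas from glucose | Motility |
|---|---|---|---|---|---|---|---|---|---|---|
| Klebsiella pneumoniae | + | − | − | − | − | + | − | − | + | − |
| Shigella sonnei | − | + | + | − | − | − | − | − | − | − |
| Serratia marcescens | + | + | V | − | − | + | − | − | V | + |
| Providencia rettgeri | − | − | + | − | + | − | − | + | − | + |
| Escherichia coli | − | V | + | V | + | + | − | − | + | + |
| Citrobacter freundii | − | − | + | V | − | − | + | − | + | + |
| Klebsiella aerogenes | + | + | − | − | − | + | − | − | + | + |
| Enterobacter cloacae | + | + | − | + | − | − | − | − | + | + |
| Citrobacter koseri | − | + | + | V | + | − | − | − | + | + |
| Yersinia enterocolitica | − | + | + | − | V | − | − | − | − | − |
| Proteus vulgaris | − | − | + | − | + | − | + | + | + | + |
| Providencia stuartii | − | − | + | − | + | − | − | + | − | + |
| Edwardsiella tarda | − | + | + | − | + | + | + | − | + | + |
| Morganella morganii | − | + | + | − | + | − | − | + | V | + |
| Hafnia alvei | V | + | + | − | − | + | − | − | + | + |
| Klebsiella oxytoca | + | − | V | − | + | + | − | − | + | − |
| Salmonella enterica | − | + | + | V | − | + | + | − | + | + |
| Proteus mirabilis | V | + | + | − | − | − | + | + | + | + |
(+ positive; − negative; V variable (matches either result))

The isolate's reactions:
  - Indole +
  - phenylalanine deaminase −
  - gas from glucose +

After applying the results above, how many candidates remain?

gas from glucose +: excludes Shigella sonnei, Providencia rettgeri, Yersinia enterocolitica, Providencia stuartii — 14 left.
phenylalanine deaminase −: excludes Proteus vulgaris, Morganella morganii, Proteus mirabilis — 11 left.
Indole +: excludes 7 organisms — 4 left.
Still consistent: Citrobacter koseri, Edwardsiella tarda, Escherichia coli, Klebsiella oxytoca.

4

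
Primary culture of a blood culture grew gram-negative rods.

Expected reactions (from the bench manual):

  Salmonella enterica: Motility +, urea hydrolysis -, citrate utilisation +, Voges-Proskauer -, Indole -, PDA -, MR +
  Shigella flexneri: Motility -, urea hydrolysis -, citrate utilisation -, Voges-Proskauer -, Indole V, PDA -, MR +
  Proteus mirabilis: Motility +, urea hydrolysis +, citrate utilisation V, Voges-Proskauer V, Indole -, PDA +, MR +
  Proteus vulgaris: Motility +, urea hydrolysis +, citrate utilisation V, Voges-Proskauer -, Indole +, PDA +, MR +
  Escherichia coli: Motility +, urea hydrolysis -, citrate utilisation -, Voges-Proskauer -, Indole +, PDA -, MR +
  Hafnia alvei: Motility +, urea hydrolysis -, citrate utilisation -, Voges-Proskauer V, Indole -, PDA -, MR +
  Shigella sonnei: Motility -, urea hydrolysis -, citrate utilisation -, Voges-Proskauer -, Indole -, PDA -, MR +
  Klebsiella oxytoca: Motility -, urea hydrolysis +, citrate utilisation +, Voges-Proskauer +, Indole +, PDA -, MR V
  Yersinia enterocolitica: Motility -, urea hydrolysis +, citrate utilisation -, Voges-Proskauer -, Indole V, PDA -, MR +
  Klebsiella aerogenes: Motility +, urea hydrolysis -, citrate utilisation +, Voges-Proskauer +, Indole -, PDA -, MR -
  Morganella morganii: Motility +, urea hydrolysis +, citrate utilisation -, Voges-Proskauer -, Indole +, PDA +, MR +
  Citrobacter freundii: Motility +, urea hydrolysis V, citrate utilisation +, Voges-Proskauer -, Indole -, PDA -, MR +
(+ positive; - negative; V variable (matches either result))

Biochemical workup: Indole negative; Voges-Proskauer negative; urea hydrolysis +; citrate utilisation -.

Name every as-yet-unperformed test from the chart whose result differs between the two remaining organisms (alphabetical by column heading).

Motility, PDA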